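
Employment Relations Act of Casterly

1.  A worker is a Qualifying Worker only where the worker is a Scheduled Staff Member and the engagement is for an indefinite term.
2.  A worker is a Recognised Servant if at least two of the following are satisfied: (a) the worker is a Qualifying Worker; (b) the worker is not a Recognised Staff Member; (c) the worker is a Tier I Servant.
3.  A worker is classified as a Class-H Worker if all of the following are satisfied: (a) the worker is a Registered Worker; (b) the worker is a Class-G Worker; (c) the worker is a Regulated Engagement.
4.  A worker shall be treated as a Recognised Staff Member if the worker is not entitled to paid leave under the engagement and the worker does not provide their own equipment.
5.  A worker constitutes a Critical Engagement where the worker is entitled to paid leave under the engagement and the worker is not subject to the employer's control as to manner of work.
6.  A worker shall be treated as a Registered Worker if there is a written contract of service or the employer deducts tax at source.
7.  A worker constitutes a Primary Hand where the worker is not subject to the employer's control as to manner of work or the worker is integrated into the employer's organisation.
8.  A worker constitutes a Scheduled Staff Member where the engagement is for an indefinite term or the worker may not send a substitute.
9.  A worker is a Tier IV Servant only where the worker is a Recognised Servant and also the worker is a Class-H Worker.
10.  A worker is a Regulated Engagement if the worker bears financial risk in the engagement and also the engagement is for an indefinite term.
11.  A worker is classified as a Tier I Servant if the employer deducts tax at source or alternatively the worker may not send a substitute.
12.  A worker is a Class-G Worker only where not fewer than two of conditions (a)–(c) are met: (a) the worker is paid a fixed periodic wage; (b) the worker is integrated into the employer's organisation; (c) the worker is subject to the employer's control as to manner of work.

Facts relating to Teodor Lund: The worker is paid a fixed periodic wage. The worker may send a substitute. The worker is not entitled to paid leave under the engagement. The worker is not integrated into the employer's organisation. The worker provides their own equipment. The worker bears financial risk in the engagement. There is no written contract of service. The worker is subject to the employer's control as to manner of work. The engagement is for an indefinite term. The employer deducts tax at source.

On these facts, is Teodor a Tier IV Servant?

Yes

Under paragraph 8: the engagement is for an indefinite term? yes; or the worker may not send a substitute? no. So the worker is a Scheduled Staff Member.
Under paragraph 1: Scheduled Staff Member (paragraph 8)? yes; and the engagement is for an indefinite term? yes. So the worker is a Qualifying Worker.
Under paragraph 4: the worker is not entitled to paid leave under the engagement? yes; and the worker does not provide their own equipment? no. So the worker is not a Recognised Staff Member.
Under paragraph 11: the employer deducts tax at source? yes; or the worker may not send a substitute? no. So the worker is a Tier I Servant.
Under paragraph 2: Qualifying Worker (paragraph 1)? yes; not a Recognised Staff Member (paragraph 4)? yes; Tier I Servant (paragraph 11)? yes — 3 of 3 hold (need ≥2) → satisfied.
Under paragraph 6: there is a written contract of service? no; or the employer deducts tax at source? yes. So the worker is a Registered Worker.
Under paragraph 12: the worker is paid a fixed periodic wage? yes; the worker is integrated into the employer's organisation? no; the worker is subject to the employer's control as to manner of work? yes — 2 of 3 hold (need ≥2) → satisfied.
Under paragraph 10: the worker bears financial risk in the engagement? yes; and the engagement is for an indefinite term? yes. So the worker is a Regulated Engagement.
Under paragraph 3: Registered Worker (paragraph 6)? yes; and Class-G Worker (paragraph 12)? yes; and Regulated Engagement (paragraph 10)? yes. So the worker is a Class-H Worker.
Under paragraph 9: Recognised Servant (paragraph 2)? yes; and Class-H Worker (paragraph 3)? yes. So the worker is a Tier IV Servant.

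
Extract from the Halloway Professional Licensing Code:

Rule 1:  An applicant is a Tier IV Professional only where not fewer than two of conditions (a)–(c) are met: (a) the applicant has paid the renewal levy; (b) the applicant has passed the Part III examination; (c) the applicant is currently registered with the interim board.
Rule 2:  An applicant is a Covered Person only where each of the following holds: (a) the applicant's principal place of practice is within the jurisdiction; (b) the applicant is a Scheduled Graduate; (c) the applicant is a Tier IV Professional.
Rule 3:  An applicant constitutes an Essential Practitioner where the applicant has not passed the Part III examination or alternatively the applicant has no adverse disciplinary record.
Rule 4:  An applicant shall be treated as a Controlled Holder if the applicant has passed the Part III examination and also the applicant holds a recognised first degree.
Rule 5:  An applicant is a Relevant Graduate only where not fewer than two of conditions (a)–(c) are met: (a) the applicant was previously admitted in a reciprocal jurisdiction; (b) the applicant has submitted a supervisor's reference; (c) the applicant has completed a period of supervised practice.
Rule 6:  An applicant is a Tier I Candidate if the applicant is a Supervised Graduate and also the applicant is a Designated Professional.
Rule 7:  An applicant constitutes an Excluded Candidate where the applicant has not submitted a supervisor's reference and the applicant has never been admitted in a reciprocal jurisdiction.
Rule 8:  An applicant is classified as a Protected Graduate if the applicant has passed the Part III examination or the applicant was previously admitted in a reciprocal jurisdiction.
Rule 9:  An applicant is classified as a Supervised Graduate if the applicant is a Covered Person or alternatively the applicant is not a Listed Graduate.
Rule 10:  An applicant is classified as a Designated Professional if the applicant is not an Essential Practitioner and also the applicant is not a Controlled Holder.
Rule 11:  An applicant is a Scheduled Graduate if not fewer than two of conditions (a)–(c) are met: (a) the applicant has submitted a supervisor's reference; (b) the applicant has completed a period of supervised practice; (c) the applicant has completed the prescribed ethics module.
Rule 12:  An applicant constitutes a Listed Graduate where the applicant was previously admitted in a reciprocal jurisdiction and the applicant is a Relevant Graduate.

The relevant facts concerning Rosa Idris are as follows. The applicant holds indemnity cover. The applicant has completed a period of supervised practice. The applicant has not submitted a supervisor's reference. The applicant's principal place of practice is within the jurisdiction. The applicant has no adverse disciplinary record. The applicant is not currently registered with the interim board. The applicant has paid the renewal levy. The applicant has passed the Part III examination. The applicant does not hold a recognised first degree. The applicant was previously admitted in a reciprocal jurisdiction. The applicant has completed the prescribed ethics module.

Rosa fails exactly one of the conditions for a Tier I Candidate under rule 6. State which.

Designated Professional

rule 11 — Scheduled Graduate: the applicant has submitted a supervisor's reference? no; the applicant has completed a period of supervised practice? yes; the applicant has completed the prescribed ethics module? yes — 2 of 3 hold (need ≥2) → satisfied.
rule 1 — Tier IV Professional: the applicant has paid the renewal levy? yes; the applicant has passed the Part III examination? yes; the applicant is currently registered with the interim board? no — 2 of 3 hold (need ≥2) → satisfied.
rule 2 — Covered Person: [the applicant's principal place of practice is within the jurisdiction? yes] AND [Scheduled Graduate (rule 11)? yes] AND [Tier IV Professional (rule 1)? yes] → satisfied.
rule 5 — Relevant Graduate: the applicant was previously admitted in a reciprocal jurisdiction? yes; the applicant has submitted a supervisor's reference? no; the applicant has completed a period of supervised practice? yes — 2 of 3 hold (need ≥2) → satisfied.
rule 12 — Listed Graduate: [the applicant was previously admitted in a reciprocal jurisdiction? yes] AND [Relevant Graduate (rule 5)? yes] → satisfied.
rule 9 — Supervised Graduate: [Covered Person (rule 2)? yes] OR [not a Listed Graduate (rule 12)? no] → satisfied.
rule 3 — Essential Practitioner: [the applicant has not passed the Part III examination? no] OR [the applicant has no adverse disciplinary record? yes] → satisfied.
rule 4 — Controlled Holder: [the applicant has passed the Part III examination? yes] AND [the applicant holds a recognised first degree? no] → not satisfied.
rule 10 — Designated Professional: [not an Essential Practitioner (rule 3)? no] AND [not a Controlled Holder (rule 4)? yes] → not satisfied.
rule 6 — Tier I Candidate: [Supervised Graduate (rule 9)? yes] AND [Designated Professional (rule 10)? no] → not satisfied.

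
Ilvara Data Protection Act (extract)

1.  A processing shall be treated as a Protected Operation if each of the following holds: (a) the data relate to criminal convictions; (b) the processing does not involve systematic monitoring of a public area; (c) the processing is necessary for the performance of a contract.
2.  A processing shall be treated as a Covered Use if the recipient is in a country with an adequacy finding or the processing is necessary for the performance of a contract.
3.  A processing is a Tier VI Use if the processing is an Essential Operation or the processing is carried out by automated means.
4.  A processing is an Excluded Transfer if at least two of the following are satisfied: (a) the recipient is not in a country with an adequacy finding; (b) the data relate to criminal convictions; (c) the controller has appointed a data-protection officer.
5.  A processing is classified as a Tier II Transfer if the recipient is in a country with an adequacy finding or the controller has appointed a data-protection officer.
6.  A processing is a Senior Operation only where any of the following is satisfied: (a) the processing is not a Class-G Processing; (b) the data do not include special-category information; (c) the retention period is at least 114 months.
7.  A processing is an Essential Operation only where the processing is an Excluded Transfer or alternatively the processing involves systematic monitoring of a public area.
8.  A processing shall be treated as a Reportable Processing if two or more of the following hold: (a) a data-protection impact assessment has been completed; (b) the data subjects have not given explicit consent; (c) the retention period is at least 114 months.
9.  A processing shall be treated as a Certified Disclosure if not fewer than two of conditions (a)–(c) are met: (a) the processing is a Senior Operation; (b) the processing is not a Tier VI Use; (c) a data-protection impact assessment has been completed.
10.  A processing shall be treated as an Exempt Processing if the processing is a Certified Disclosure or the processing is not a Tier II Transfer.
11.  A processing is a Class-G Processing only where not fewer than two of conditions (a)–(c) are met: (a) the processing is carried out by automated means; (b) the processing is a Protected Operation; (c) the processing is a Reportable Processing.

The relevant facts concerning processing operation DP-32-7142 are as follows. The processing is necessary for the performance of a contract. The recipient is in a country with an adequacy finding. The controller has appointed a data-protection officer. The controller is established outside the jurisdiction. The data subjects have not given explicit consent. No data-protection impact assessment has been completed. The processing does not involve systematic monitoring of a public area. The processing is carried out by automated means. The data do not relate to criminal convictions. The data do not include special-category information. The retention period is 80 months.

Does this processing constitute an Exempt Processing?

paragraph 1 — Protected Operation: [the data relate to criminal convictions? no] AND [the processing does not involve systematic monitoring of a public area? yes] AND [the processing is necessary for the performance of a contract? yes] → not satisfied.
paragraph 8 — Reportable Processing: a data-protection impact assessment has been completed? no; the data subjects have not given explicit consent? yes; retention period: 80 months ≥ 114 months? no — 1 of 3 hold (need ≥2) → not satisfied.
paragraph 11 — Class-G Processing: the processing is carried out by automated means? yes; Protected Operation (paragraph 1)? no; Reportable Processing (paragraph 8)? no — 1 of 3 hold (need ≥2) → not satisfied.
paragraph 6 — Senior Operation: [not a Class-G Processing (paragraph 11)? yes] OR [the data do not include special-category information? yes] OR [retention period: 80 months ≥ 114 months? no] → satisfied.
paragraph 4 — Excluded Transfer: the recipient is not in a country with an adequacy finding? no; the data relate to criminal convictions? no; the controller has appointed a data-protection officer? yes — 1 of 3 hold (need ≥2) → not satisfied.
paragraph 7 — Essential Operation: [Excluded Transfer (paragraph 4)? no] OR [the processing involves systematic monitoring of a public area? no] → not satisfied.
paragraph 3 — Tier VI Use: [Essential Operation (paragraph 7)? no] OR [the processing is carried out by automated means? yes] → satisfied.
paragraph 9 — Certified Disclosure: Senior Operation (paragraph 6)? yes; not a Tier VI Use (paragraph 3)? no; a data-protection impact assessment has been completed? no — 1 of 3 hold (need ≥2) → not satisfied.
paragraph 5 — Tier II Transfer: [the recipient is in a country with an adequacy finding? yes] OR [the controller has appointed a data-protection officer? yes] → satisfied.
paragraph 10 — Exempt Processing: [Certified Disclosure (paragraph 9)? no] OR [not a Tier II Transfer (paragraph 5)? no] → not satisfied.

No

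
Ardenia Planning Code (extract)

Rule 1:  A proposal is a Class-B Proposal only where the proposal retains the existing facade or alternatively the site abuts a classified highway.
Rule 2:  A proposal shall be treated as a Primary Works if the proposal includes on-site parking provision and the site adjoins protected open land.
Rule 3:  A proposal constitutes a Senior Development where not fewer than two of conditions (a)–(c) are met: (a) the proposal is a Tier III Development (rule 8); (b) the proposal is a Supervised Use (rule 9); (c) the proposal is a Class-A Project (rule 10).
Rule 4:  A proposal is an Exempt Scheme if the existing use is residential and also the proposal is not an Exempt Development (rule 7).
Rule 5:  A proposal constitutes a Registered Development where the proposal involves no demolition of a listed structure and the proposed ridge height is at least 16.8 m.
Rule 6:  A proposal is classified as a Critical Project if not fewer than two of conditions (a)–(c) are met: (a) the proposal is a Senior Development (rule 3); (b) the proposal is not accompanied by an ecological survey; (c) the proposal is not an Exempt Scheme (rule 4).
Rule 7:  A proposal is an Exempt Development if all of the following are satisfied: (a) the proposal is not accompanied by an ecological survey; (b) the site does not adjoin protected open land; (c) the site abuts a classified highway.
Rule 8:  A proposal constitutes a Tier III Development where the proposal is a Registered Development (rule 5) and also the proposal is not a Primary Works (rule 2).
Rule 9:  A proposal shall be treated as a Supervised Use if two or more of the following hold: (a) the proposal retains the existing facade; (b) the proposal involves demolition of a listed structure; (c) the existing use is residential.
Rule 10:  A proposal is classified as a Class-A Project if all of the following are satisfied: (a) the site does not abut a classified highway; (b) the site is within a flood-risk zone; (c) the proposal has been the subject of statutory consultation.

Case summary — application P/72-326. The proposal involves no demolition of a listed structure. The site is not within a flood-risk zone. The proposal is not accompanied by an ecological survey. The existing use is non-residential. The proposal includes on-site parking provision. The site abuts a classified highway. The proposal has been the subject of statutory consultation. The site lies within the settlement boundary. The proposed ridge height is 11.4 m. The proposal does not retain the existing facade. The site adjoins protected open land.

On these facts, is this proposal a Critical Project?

Under rule 5: the proposal involves no demolition of a listed structure? yes; and proposed ridge height: 11.4 m ≥ 16.8 m? no. So the proposal is not a Registered Development.
Under rule 2: the proposal includes on-site parking provision? yes; and the site adjoins protected open land? yes. So the proposal is a Primary Works.
Under rule 8: Registered Development (rule 5)? no; and not a Primary Works (rule 2)? no. So the proposal is not a Tier III Development.
Under rule 9: the proposal retains the existing facade? no; the proposal involves demolition of a listed structure? no; the existing use is residential? no — 0 of 3 hold (need ≥2) → not satisfied.
Under rule 10: the site does not abut a classified highway? no; and the site is within a flood-risk zone? no; and the proposal has been the subject of statutory consultation? yes. So the proposal is not a Class-A Project.
Under rule 3: Tier III Development (rule 8)? no; Supervised Use (rule 9)? no; Class-A Project (rule 10)? no — 0 of 3 hold (need ≥2) → not satisfied.
Under rule 7: the proposal is not accompanied by an ecological survey? yes; and the site does not adjoin protected open land? no; and the site abuts a classified highway? yes. So the proposal is not an Exempt Development.
Under rule 4: the existing use is residential? no; and not an Exempt Development (rule 7)? yes. So the proposal is not an Exempt Scheme.
Under rule 6: Senior Development (rule 3)? no; the proposal is not accompanied by an ecological survey? yes; not an Exempt Scheme (rule 4)? yes — 2 of 3 hold (need ≥2) → satisfied.

Yes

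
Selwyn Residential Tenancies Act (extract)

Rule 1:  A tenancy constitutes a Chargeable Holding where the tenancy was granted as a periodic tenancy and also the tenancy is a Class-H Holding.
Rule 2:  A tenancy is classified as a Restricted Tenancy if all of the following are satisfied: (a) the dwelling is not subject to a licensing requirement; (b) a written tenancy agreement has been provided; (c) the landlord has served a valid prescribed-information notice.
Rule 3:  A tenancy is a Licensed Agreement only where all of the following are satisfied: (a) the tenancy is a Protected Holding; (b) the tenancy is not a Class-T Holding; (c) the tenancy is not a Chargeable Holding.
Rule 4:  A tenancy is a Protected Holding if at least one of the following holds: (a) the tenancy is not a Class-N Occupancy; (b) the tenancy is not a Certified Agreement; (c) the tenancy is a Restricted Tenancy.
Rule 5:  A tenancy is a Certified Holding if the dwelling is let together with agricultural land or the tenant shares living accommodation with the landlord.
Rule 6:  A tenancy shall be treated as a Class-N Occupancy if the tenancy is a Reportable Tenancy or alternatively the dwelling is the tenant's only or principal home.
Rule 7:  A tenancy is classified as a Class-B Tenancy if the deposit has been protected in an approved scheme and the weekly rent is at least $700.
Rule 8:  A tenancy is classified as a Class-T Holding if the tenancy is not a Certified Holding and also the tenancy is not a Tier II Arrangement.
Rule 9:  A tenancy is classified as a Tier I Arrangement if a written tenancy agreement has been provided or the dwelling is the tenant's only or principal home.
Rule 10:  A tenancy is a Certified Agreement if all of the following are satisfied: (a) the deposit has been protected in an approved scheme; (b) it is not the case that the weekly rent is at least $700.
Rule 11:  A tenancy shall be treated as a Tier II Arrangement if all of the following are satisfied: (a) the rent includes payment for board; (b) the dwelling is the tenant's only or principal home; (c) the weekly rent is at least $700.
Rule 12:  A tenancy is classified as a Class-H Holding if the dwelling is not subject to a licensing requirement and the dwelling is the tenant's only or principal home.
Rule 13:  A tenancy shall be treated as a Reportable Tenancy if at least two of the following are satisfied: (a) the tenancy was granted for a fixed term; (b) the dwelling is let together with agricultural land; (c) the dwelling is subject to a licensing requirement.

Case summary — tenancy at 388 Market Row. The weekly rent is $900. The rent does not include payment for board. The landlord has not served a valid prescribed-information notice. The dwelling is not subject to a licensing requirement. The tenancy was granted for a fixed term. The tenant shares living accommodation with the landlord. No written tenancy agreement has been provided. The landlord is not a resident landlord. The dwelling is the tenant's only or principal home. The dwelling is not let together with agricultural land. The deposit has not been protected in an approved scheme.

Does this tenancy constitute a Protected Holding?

rule 13 — Reportable Tenancy: the tenancy was granted for a fixed term? yes; the dwelling is let together with agricultural land? no; the dwelling is subject to a licensing requirement? no — 1 of 3 hold (need ≥2) → not satisfied.
rule 6 — Class-N Occupancy: [Reportable Tenancy (rule 13)? no] OR [the dwelling is the tenant's only or principal home? yes] → satisfied.
rule 10 — Certified Agreement: [the deposit has been protected in an approved scheme? no] AND [weekly rent: $900 ≥ $700? yes, so negated condition no] → not satisfied.
rule 2 — Restricted Tenancy: [the dwelling is not subject to a licensing requirement? yes] AND [a written tenancy agreement has been provided? no] AND [the landlord has served a valid prescribed-information notice? no] → not satisfied.
rule 4 — Protected Holding: [not a Class-N Occupancy (rule 6)? no] OR [not a Certified Agreement (rule 10)? yes] OR [Restricted Tenancy (rule 2)? no] → satisfied.

Yes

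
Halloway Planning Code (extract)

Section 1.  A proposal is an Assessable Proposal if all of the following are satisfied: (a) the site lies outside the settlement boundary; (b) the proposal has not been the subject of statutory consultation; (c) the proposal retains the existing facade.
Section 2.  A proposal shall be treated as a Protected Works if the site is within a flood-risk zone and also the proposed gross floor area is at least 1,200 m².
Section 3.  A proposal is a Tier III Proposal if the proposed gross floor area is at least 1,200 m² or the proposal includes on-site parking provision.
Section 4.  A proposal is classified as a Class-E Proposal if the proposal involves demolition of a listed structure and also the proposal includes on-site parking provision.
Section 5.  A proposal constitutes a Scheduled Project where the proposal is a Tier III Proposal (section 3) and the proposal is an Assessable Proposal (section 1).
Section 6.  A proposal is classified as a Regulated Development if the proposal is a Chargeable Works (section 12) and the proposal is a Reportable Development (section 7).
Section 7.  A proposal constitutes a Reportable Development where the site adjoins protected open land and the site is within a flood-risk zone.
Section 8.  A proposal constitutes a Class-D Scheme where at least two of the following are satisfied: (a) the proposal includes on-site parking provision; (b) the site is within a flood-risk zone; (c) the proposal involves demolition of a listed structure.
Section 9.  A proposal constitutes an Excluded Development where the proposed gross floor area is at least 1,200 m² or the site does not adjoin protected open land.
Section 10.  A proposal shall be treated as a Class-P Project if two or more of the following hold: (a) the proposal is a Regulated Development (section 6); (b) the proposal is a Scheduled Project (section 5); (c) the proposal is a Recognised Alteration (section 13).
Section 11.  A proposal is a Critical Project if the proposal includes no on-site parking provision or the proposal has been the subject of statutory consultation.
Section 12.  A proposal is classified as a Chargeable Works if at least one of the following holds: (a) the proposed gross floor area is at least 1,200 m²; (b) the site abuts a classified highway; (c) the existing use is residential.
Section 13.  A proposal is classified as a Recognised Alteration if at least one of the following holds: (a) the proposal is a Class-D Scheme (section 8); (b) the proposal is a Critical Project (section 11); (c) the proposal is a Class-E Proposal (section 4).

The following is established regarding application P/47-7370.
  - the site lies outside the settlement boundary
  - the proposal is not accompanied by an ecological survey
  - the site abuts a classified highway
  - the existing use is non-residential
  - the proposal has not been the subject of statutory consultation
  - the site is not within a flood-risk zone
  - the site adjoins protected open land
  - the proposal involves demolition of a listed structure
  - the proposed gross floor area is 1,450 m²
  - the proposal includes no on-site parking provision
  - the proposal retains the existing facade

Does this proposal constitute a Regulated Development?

section 12 — Chargeable Works: [proposed gross floor area: 1,450 m² ≥ 1,200 m²? yes] OR [the site abuts a classified highway? yes] OR [the existing use is residential? no] → satisfied.
section 7 — Reportable Development: [the site adjoins protected open land? yes] AND [the site is within a flood-risk zone? no] → not satisfied.
section 6 — Regulated Development: [Chargeable Works (section 12)? yes] AND [Reportable Development (section 7)? no] → not satisfied.

No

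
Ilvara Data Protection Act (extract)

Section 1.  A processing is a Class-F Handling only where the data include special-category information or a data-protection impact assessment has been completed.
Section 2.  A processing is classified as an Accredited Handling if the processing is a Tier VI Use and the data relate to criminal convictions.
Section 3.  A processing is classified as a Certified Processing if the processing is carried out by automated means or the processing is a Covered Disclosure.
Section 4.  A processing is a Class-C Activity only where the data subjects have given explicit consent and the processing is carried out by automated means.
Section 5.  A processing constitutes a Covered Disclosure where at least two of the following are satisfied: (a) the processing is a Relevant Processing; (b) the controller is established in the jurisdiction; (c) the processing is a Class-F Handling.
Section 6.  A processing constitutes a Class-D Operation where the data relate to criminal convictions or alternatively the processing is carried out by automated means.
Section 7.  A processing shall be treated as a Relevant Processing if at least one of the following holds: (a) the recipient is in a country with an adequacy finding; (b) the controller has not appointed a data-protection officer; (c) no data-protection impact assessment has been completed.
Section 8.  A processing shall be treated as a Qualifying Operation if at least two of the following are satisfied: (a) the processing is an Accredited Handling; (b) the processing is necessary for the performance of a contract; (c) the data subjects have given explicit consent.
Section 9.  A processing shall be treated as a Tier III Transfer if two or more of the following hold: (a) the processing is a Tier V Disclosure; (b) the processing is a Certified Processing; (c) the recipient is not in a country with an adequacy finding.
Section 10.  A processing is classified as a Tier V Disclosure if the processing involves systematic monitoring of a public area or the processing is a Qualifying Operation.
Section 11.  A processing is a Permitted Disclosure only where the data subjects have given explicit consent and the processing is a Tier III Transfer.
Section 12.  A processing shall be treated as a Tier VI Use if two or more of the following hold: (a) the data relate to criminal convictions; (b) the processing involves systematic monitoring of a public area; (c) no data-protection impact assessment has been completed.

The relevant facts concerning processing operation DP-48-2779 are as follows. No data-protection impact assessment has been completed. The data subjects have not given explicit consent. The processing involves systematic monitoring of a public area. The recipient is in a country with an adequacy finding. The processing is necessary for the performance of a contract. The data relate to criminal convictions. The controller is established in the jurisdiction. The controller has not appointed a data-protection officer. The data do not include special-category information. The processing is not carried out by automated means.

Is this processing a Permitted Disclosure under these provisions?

section 12 — Tier VI Use: the data relate to criminal convictions? yes; the processing involves systematic monitoring of a public area? yes; no data-protection impact assessment has been completed? yes — 3 of 3 hold (need ≥2) → satisfied.
section 2 — Accredited Handling: [Tier VI Use (section 12)? yes] AND [the data relate to criminal convictions? yes] → satisfied.
section 8 — Qualifying Operation: Accredited Handling (section 2)? yes; the processing is necessary for the performance of a contract? yes; the data subjects have given explicit consent? no — 2 of 3 hold (need ≥2) → satisfied.
section 10 — Tier V Disclosure: [the processing involves systematic monitoring of a public area? yes] OR [Qualifying Operation (section 8)? yes] → satisfied.
section 7 — Relevant Processing: [the recipient is in a country with an adequacy finding? yes] OR [the controller has not appointed a data-protection officer? yes] OR [no data-protection impact assessment has been completed? yes] → satisfied.
section 1 — Class-F Handling: [the data include special-category information? no] OR [a data-protection impact assessment has been completed? no] → not satisfied.
section 5 — Covered Disclosure: Relevant Processing (section 7)? yes; the controller is established in the jurisdiction? yes; Class-F Handling (section 1)? no — 2 of 3 hold (need ≥2) → satisfied.
section 3 — Certified Processing: [the processing is carried out by automated means? no] OR [Covered Disclosure (section 5)? yes] → satisfied.
section 9 — Tier III Transfer: Tier V Disclosure (section 10)? yes; Certified Processing (section 3)? yes; the recipient is not in a country with an adequacy finding? no — 2 of 3 hold (need ≥2) → satisfied.
section 11 — Permitted Disclosure: [the data subjects have given explicit consent? no] AND [Tier III Transfer (section 9)? yes] → not satisfied.

No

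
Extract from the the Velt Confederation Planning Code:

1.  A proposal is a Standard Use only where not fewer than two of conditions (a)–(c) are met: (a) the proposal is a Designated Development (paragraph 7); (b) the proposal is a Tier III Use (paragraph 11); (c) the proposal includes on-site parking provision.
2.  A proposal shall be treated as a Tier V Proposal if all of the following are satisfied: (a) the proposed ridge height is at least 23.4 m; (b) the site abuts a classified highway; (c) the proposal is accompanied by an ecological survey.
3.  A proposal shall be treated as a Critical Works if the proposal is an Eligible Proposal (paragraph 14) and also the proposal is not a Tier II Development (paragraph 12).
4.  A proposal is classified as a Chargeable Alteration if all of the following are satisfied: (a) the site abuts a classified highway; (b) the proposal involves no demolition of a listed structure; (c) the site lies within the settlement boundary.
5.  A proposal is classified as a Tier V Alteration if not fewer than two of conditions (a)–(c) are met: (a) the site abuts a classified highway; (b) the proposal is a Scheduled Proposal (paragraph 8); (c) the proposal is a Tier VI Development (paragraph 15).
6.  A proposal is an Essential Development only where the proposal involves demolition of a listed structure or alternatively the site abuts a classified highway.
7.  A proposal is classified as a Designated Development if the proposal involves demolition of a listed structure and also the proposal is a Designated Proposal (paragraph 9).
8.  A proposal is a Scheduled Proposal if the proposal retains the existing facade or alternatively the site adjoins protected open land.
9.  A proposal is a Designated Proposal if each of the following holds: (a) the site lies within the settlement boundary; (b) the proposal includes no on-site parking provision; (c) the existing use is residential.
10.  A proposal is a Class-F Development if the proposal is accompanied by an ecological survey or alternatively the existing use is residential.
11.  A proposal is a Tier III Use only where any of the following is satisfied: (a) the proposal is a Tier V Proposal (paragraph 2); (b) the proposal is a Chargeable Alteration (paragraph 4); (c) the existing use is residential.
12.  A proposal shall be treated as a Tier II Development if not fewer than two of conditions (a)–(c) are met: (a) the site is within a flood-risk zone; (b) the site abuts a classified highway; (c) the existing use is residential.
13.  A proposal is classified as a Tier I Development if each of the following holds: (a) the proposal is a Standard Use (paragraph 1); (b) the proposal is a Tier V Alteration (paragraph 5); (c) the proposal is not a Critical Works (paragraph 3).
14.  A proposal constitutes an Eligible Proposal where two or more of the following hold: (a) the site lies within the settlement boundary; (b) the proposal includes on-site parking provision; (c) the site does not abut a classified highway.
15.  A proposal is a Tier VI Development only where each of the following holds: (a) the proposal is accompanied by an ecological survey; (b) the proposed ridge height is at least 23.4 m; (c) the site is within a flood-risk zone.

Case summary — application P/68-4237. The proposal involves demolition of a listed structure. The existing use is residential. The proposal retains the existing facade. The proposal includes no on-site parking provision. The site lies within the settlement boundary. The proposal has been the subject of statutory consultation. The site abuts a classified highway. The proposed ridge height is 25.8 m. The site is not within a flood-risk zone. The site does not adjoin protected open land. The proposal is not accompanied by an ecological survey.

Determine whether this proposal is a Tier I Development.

Under paragraph 9: the site lies within the settlement boundary? yes; and the proposal includes no on-site parking provision? yes; and the existing use is residential? yes. So the proposal is a Designated Proposal.
Under paragraph 7: the proposal involves demolition of a listed structure? yes; and Designated Proposal (paragraph 9)? yes. So the proposal is a Designated Development.
Under paragraph 2: proposed ridge height: 25.8 m ≥ 23.4 m? yes; and the site abuts a classified highway? yes; and the proposal is accompanied by an ecological survey? no. So the proposal is not a Tier V Proposal.
Under paragraph 4: the site abuts a classified highway? yes; and the proposal involves no demolition of a listed structure? no; and the site lies within the settlement boundary? yes. So the proposal is not a Chargeable Alteration.
Under paragraph 11: Tier V Proposal (paragraph 2)? no; or Chargeable Alteration (paragraph 4)? no; or the existing use is residential? yes. So the proposal is a Tier III Use.
Under paragraph 1: Designated Development (paragraph 7)? yes; Tier III Use (paragraph 11)? yes; the proposal includes on-site parking provision? no — 2 of 3 hold (need ≥2) → satisfied.
Under paragraph 8: the proposal retains the existing facade? yes; or the site adjoins protected open land? no. So the proposal is a Scheduled Proposal.
Under paragraph 15: the proposal is accompanied by an ecological survey? no; and proposed ridge height: 25.8 m ≥ 23.4 m? yes; and the site is within a flood-risk zone? no. So the proposal is not a Tier VI Development.
Under paragraph 5: the site abuts a classified highway? yes; Scheduled Proposal (paragraph 8)? yes; Tier VI Development (paragraph 15)? no — 2 of 3 hold (need ≥2) → satisfied.
Under paragraph 14: the site lies within the settlement boundary? yes; the proposal includes on-site parking provision? no; the site does not abut a classified highway? no — 1 of 3 hold (need ≥2) → not satisfied.
Under paragraph 12: the site is within a flood-risk zone? no; the site abuts a classified highway? yes; the existing use is residential? yes — 2 of 3 hold (need ≥2) → satisfied.
Under paragraph 3: Eligible Proposal (paragraph 14)? no; and not a Tier II Development (paragraph 12)? no. So the proposal is not a Critical Works.
Under paragraph 13: Standard Use (paragraph 1)? yes; and Tier V Alteration (paragraph 5)? yes; and not a Critical Works (paragraph 3)? yes. So the proposal is a Tier I Development.

Yes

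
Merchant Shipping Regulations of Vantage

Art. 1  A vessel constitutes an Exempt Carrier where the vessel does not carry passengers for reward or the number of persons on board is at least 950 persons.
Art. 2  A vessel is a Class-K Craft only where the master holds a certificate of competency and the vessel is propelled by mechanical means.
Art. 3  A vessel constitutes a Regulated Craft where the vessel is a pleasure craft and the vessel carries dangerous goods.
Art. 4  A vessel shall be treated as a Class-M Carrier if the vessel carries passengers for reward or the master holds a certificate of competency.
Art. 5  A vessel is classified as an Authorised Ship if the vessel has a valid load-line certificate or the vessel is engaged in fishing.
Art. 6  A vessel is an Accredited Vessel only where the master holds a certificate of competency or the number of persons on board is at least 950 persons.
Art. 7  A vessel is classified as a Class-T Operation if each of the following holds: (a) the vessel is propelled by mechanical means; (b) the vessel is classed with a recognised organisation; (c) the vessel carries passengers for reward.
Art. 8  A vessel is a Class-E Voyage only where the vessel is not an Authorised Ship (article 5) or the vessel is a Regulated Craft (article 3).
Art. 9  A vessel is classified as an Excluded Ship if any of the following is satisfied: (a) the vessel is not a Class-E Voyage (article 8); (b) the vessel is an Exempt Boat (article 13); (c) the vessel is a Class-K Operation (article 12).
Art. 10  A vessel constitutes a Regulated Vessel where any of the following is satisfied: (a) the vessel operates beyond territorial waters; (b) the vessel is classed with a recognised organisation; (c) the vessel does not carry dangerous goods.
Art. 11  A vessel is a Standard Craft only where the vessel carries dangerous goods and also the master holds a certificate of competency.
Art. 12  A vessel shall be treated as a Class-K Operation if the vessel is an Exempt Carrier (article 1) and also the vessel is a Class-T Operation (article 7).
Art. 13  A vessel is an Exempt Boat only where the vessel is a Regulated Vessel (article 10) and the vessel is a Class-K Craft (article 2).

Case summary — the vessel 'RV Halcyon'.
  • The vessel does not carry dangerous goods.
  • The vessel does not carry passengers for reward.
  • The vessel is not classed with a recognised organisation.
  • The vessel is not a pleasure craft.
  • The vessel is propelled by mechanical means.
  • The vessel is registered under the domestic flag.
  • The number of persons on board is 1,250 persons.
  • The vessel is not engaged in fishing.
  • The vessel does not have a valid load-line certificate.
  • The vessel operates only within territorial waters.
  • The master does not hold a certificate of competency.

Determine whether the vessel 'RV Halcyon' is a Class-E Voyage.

Yes

Under article 5: the vessel has a valid load-line certificate? no; or the vessel is engaged in fishing? no. So the vessel is not an Authorised Ship.
Under article 3: the vessel is a pleasure craft? no; and the vessel carries dangerous goods? no. So the vessel is not a Regulated Craft.
Under article 8: not an Authorised Ship (article 5)? yes; or Regulated Craft (article 3)? no. So the vessel is a Class-E Voyage.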